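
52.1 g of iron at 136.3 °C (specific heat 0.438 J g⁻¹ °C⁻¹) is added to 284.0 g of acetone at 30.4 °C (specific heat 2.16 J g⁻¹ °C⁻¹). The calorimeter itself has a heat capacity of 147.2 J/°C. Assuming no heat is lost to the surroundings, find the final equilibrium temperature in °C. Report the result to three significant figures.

Heat lost by iron = heat gained by acetone + calorimeter.
(52.1)(0.438)(136.3 − T) = [(284.0)(2.16) + 147.2](T − 30.4)
22.8198 (136.3 − T) = 760.64 (T − 30.4)
3110.3 − 22.8198 T = 760.64 T − 23123
26233.3 = 783.4598 T
T = 33.48 °C

T_f = 33.5 °C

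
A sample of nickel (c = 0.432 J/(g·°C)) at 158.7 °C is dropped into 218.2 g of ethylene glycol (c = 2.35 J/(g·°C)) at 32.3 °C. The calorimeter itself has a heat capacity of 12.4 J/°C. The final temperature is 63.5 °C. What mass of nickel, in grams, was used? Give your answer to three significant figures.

q_gained = (218.2 × 2.35 + 12.4) × (63.5 − 32.3) = 16385 J
q_lost = m × 0.432 × (158.7 − 63.5) = 41.1264 m
m = 16385 / 41.1264 = 398 g

m = 398 g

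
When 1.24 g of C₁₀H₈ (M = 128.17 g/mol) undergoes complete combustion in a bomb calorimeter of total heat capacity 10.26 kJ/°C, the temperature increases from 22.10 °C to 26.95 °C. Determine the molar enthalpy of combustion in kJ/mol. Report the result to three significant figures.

ΔT = 26.95 − 22.10 = 4.85 °C
q_cal = C_cal × ΔT = 10.26 × 4.85 = 49.761 kJ
n = 1.24 / 128.17 = 0.009675 mol
q_rxn = −q_cal = -49.761 kJ
ΔH = -49.761 / 0.009675 = -5143 kJ/mol

ΔH = -5140 kJ/mol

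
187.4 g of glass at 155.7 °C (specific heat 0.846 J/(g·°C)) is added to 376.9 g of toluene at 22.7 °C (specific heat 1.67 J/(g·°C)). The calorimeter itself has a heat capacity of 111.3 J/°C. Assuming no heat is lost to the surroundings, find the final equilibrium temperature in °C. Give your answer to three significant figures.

T_f = 46.1 °C

Heat lost by glass = heat gained by toluene + calorimeter.
(187.4)(0.846)(155.7 − T) = [(376.9)(1.67) + 111.3](T − 22.7)
158.5404 (155.7 − T) = 740.723 (T − 22.7)
24685 − 158.5404 T = 740.723 T − 16814
41499 = 899.2634 T
T = 46.148 °C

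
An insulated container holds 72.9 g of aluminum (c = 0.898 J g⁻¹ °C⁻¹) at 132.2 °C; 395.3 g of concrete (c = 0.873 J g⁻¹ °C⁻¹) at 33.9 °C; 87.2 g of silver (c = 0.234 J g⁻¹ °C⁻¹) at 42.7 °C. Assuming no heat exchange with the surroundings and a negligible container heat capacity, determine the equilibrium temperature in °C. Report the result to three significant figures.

Σ mᵢcᵢ(T − Tᵢ) = 0  ⇒  T = Σ mᵢcᵢTᵢ / Σ mᵢcᵢ
Σ mᵢcᵢ = 72.9×0.898 + 395.3×0.873 + 87.2×0.234 = 430.9659
Σ mᵢcᵢTᵢ = 65.4642×132.2 + 345.0969×33.9 + 20.4048×42.7 = 21224
T = 21224 / 430.9659 = 49.248 °C

T_f = 49.2 °C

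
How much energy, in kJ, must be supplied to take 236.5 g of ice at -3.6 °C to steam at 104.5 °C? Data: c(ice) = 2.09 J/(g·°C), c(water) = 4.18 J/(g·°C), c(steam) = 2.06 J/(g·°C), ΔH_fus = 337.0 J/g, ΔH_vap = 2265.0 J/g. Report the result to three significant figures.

q1 (heat ice -3.6→0.0 °C): 236.5 × 2.09 × 3.6 = 1779 J
q2 (melt at 0 °C): 236.5 × 337.0 = 79701 J
q3 (heat water 0.0→100.0 °C): 236.5 × 4.18 × 100.0 = 98857 J
q4 (vaporize at 100 °C): 236.5 × 2265.0 = 535673 J
q5 (heat steam 100.0→104.5 °C): 236.5 × 2.06 × 4.5 = 2192 J
Total: 1779 + 79701 + 98857 + 535673 + 2192 = 718202 J = 718 kJ

q = 718 kJ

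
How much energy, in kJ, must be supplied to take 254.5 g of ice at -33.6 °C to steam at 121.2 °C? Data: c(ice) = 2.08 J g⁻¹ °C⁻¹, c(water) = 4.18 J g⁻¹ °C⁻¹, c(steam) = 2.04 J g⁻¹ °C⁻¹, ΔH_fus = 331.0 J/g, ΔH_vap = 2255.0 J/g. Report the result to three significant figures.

q = 793 kJ

q1 (heat ice -33.6→0.0 °C): 254.5 × 2.08 × 33.6 = 17786 J
q2 (melt at 0 °C): 254.5 × 331.0 = 84240 J
q3 (heat water 0.0→100.0 °C): 254.5 × 4.18 × 100.0 = 106381 J
q4 (vaporize at 100 °C): 254.5 × 2255.0 = 573898 J
q5 (heat steam 100.0→121.2 °C): 254.5 × 2.04 × 21.2 = 11007 J
Total: 17786 + 84240 + 106381 + 573898 + 11007 = 793312 J = 793 kJ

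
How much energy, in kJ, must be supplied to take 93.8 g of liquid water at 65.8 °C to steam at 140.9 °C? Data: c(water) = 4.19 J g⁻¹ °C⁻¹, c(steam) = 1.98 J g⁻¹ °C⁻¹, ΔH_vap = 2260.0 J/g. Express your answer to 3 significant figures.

q = 233 kJ

q1 (heat water 65.8→100.0 °C): 93.8 × 4.19 × 34.2 = 13441 J
q2 (vaporize at 100 °C): 93.8 × 2260.0 = 211988 J
q3 (heat steam 100.0→140.9 °C): 93.8 × 1.98 × 40.9 = 7596 J
Total: 13441 + 211988 + 7596 = 233025 J = 233 kJ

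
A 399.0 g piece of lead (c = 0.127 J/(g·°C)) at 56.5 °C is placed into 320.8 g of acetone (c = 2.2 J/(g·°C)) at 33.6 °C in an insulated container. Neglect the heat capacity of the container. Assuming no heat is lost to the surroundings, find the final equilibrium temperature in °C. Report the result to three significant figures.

Heat lost by lead = heat gained by acetone.
(399.0)(0.127)(56.5 − T) = (320.8)(2.2)(T − 33.6)
50.673 (56.5 − T) = 705.76 (T − 33.6)
2863.0 − 50.673 T = 705.76 T − 23714
26577.0 = 756.433 T
T = 35.13 °C

T_f = 35.1 °C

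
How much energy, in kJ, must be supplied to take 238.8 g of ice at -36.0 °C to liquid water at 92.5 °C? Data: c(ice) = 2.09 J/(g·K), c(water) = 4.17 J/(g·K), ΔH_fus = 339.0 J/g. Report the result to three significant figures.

q1 (heat ice -36.0→0.0 °C): 238.8 × 2.09 × 36.0 = 17967 J
q2 (melt at 0 °C): 238.8 × 339.0 = 80953 J
q3 (heat water 0.0→92.5 °C): 238.8 × 4.17 × 92.5 = 92111 J
Total: 17967 + 80953 + 92111 = 191031 J = 191 kJ

q = 191 kJ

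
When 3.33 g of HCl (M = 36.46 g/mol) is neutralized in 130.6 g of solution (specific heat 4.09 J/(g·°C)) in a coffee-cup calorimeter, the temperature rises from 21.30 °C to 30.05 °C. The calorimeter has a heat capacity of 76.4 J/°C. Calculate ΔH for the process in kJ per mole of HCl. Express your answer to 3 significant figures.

|ΔT| = |30.05 − 21.30| = 8.75 °C
|q_surr| = (130.6 × 4.09 + 76.4) × 8.75 = 610.554 × 8.75 = 5342 J
n(HCl) = 3.33 / 36.46 = 0.09133 mol
Temperature rose, so q_rxn = −|q_surr| = -5.342 kJ
ΔH = q_rxn / n = -58.49 kJ/mol

ΔH = -58.5 kJ/mol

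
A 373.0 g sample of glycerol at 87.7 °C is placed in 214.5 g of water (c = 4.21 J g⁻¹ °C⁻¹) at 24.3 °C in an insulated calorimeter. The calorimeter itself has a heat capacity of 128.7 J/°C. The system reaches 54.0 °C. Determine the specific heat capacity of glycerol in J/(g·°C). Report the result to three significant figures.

q_gained = (214.5 × 4.21 + 128.7) × (54.0 − 24.3) = 30640 J
q_lost = 373.0 × c × (87.7 − 54.0) = 12570.1 c
Set equal: c = 30640 / 12570.1 = 2.44 J/(g·°C)

c = 2.44 J/(g·°C)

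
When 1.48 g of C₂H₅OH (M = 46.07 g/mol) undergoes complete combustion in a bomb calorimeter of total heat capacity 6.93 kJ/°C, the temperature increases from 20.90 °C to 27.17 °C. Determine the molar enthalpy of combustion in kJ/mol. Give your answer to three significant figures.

ΔH = -1350 kJ/mol

ΔT = 27.17 − 20.90 = 6.27 °C
q_cal = C_cal × ΔT = 6.93 × 6.27 = 43.4511 kJ
n = 1.48 / 46.07 = 0.03213 mol
q_rxn = −q_cal = -43.4511 kJ
ΔH = -43.4511 / 0.03213 = -1352 kJ/mol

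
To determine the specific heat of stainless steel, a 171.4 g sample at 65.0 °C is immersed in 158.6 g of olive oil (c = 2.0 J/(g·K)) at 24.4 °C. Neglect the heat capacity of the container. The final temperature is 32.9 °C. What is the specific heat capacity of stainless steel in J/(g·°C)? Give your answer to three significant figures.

q_gained = (158.6 × 2.0) × (32.9 − 24.4) = 2696 J
q_lost = 171.4 × c × (65.0 − 32.9) = 5501.94 c
Set equal: c = 2696 / 5501.94 = 0.490 J/(g·°C)

c = 0.490 J/(g·°C)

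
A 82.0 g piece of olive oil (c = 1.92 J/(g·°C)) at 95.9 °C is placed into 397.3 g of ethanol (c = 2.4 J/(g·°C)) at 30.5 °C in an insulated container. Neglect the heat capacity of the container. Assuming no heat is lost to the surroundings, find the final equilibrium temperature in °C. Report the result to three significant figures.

T_f = 39.8 °C

Heat lost by olive oil = heat gained by ethanol.
(82.0)(1.92)(95.9 − T) = (397.3)(2.4)(T − 30.5)
157.44 (95.9 − T) = 953.52 (T − 30.5)
15098 − 157.44 T = 953.52 T − 29082
44180 = 1110.96 T
T = 39.77 °C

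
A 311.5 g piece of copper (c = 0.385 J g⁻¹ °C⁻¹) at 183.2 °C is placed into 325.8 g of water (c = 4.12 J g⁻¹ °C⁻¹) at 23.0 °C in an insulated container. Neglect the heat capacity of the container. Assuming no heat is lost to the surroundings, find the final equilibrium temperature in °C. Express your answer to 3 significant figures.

T_f = 36.1 °C

Heat lost by copper = heat gained by water.
(311.5)(0.385)(183.2 − T) = (325.8)(4.12)(T − 23.0)
119.9275 (183.2 − T) = 1342.296 (T − 23.0)
21971 − 119.9275 T = 1342.296 T − 30873
52844 = 1462.2235 T
T = 36.14 °C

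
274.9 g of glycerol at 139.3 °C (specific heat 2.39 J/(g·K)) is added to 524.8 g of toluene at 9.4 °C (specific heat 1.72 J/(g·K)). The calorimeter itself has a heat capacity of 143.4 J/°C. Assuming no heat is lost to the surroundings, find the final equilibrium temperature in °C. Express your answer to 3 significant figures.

Heat lost by glycerol = heat gained by toluene + calorimeter.
(274.9)(2.39)(139.3 − T) = [(524.8)(1.72) + 143.4](T − 9.4)
657.011 (139.3 − T) = 1046.056 (T − 9.4)
91522 − 657.011 T = 1046.056 T − 9832.9
101354.9 = 1703.067 T
T = 59.51 °C

T_f = 59.5 °C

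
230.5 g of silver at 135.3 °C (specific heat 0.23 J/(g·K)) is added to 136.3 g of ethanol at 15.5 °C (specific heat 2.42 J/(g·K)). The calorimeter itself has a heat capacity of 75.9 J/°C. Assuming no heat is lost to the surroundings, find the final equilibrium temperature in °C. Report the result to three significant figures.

T_f = 29.3 °C

Heat lost by silver = heat gained by ethanol + calorimeter.
(230.5)(0.23)(135.3 − T) = [(136.3)(2.42) + 75.9](T − 15.5)
53.015 (135.3 − T) = 405.746 (T − 15.5)
7172.9 − 53.015 T = 405.746 T − 6289.1
13462.0 = 458.761 T
T = 29.34 °C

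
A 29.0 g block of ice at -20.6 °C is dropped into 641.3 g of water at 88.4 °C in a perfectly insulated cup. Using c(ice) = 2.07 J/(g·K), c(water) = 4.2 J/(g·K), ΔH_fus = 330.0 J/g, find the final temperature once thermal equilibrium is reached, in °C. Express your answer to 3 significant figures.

T_f = 80.7 °C

Heat to bring ice to 0 °C and melt it: q₁ = 29.0×2.07×20.6 + 29.0×330.0 = 10807 J
Heat the water can supply cooling to 0 °C: 641.3×4.2×88.4 = 238102 J > q₁, so all ice melts.
Energy balance: 641.3×4.2×(88.4 − T) = 10807 + 29.0×4.2×(T − 0)
2693.46(88.4 − T) = 10807 + 121.8 T
238102 − 10807 = 2815.26 T
T = 227295 / 2815.26 = 80.74 °C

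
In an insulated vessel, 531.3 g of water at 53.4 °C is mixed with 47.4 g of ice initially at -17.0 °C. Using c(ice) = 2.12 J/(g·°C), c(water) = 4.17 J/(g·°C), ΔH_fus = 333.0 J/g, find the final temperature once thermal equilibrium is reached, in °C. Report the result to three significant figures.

Heat to bring ice to 0 °C and melt it: q₁ = 47.4×2.12×17.0 + 47.4×333.0 = 17492 J
Heat the water can supply cooling to 0 °C: 531.3×4.17×53.4 = 118309 J > q₁, so all ice melts.
Energy balance: 531.3×4.17×(53.4 − T) = 17492 + 47.4×4.17×(T − 0)
2215.521(53.4 − T) = 17492 + 197.658 T
118309 − 17492 = 2413.179 T
T = 100817 / 2413.179 = 41.78 °C

T_f = 41.8 °C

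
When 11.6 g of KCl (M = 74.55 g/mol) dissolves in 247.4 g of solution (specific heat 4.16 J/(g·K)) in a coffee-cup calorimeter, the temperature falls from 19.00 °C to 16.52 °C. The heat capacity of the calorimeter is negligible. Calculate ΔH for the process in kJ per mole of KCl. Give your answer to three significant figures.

|ΔT| = |16.52 − 19.00| = 2.48 °C
|q_surr| = (247.4 × 4.16) × 2.48 = 1029.184 × 2.48 = 2552 J
n(KCl) = 11.6 / 74.55 = 0.1556 mol
Temperature fell, so q_rxn = +|q_surr| = 2.552 kJ
ΔH = q_rxn / n = 16.40 kJ/mol

ΔH = 16.4 kJ/mol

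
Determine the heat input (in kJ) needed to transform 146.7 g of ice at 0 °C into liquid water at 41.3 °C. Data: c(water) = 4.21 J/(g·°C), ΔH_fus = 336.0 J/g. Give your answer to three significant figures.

q1 (melt at 0 °C): 146.7 × 336.0 = 49291 J
q2 (heat water 0.0→41.3 °C): 146.7 × 4.21 × 41.3 = 25507 J
Total: 49291 + 25507 = 74798 J = 74.8 kJ

q = 74.8 kJ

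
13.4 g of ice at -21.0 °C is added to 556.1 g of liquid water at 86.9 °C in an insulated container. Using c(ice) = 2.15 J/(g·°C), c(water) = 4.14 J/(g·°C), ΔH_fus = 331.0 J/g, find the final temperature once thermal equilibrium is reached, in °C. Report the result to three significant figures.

T_f = 82.7 °C

Heat to bring ice to 0 °C and melt it: q₁ = 13.4×2.15×21.0 + 13.4×331.0 = 5040.4 J
Heat the water can supply cooling to 0 °C: 556.1×4.14×86.9 = 200066 J > q₁, so all ice melts.
Energy balance: 556.1×4.14×(86.9 − T) = 5040.4 + 13.4×4.14×(T − 0)
2302.254(86.9 − T) = 5040.4 + 55.476 T
200066 − 5040.4 = 2357.730 T
T = 195025.6 / 2357.730 = 82.72 °C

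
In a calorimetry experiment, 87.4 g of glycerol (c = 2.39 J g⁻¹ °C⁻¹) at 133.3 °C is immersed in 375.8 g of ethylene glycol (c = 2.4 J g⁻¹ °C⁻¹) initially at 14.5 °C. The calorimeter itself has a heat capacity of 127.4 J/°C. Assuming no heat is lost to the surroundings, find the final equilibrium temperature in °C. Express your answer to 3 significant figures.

Heat lost by glycerol = heat gained by ethylene glycol + calorimeter.
(87.4)(2.39)(133.3 − T) = [(375.8)(2.4) + 127.4](T − 14.5)
208.886 (133.3 − T) = 1029.32 (T − 14.5)
27845 − 208.886 T = 1029.32 T − 14925
42770 = 1238.206 T
T = 34.54 °C

T_f = 34.5 °C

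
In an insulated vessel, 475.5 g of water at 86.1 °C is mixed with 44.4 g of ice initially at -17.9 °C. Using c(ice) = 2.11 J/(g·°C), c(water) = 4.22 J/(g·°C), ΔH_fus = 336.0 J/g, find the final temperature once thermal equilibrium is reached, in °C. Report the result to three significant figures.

Heat to bring ice to 0 °C and melt it: q₁ = 44.4×2.11×17.9 + 44.4×336.0 = 16595 J
Heat the water can supply cooling to 0 °C: 475.5×4.22×86.1 = 172769 J > q₁, so all ice melts.
Energy balance: 475.5×4.22×(86.1 − T) = 16595 + 44.4×4.22×(T − 0)
2006.61(86.1 − T) = 16595 + 187.368 T
172769 − 16595 = 2193.978 T
T = 156174 / 2193.978 = 71.18 °C

T_f = 71.2 °C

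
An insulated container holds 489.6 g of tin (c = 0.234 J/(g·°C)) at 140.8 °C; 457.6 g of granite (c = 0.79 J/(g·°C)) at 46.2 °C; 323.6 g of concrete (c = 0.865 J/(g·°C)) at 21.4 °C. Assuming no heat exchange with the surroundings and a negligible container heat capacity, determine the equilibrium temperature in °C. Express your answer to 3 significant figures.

T_f = 51.4 °C

Σ mᵢcᵢ(T − Tᵢ) = 0  ⇒  T = Σ mᵢcᵢTᵢ / Σ mᵢcᵢ
Σ mᵢcᵢ = 489.6×0.234 + 457.6×0.79 + 323.6×0.865 = 755.9844
Σ mᵢcᵢTᵢ = 114.5664×140.8 + 361.504×46.2 + 279.914×21.4 = 38823
T = 38823 / 755.9844 = 51.35 °C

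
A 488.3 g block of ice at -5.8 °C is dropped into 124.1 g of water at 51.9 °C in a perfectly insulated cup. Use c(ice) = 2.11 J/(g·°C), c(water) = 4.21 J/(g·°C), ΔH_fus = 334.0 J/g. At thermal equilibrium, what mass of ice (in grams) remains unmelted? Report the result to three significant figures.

Heat to warm all ice to 0 °C: 488.3×2.11×5.8 = 5975.8 J
Heat released by water cooling to 0 °C: 124.1×4.21×51.9 = 27116 J
27116 J < 5975.8 + 488.3×334.0 = 169068.0 J, so not all ice melts; final T = 0 °C.
Heat left for melting: 27116 − 5975.8 = 21140.2 J
Mass melted = 21140.2 / 334.0 = 63.29 g
Ice remaining = 488.3 − 63.29 = 425.01 g

m_ice remaining = 425 g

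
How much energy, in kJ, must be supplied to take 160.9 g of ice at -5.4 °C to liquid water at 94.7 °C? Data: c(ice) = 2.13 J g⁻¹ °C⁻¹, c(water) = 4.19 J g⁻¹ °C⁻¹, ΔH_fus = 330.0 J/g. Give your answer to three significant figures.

q1 (heat ice -5.4→0.0 °C): 160.9 × 2.13 × 5.4 = 1851 J
q2 (melt at 0 °C): 160.9 × 330.0 = 53097 J
q3 (heat water 0.0→94.7 °C): 160.9 × 4.19 × 94.7 = 63844 J
Total: 1851 + 53097 + 63844 = 118792 J = 119 kJ

q = 119 kJ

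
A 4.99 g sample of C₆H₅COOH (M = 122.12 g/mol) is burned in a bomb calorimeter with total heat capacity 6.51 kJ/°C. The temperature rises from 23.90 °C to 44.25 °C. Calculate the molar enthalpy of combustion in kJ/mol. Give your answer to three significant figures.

ΔH = -3240 kJ/mol

ΔT = 44.25 − 23.90 = 20.35 °C
q_cal = C_cal × ΔT = 6.51 × 20.35 = 132.4785 kJ
n = 4.99 / 122.12 = 0.04086 mol
q_rxn = −q_cal = -132.4785 kJ
ΔH = -132.4785 / 0.04086 = -3242 kJ/mol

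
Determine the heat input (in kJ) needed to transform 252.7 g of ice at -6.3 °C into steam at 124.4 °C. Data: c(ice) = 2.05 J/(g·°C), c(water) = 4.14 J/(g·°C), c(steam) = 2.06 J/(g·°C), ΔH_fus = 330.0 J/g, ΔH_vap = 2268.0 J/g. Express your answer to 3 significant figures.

q1 (heat ice -6.3→0.0 °C): 252.7 × 2.05 × 6.3 = 3264 J
q2 (melt at 0 °C): 252.7 × 330.0 = 83391 J
q3 (heat water 0.0→100.0 °C): 252.7 × 4.14 × 100.0 = 104618 J
q4 (vaporize at 100 °C): 252.7 × 2268.0 = 573124 J
q5 (heat steam 100.0→124.4 °C): 252.7 × 2.06 × 24.4 = 12702 J
Total: 3264 + 83391 + 104618 + 573124 + 12702 = 777099 J = 777 kJ

q = 777 kJ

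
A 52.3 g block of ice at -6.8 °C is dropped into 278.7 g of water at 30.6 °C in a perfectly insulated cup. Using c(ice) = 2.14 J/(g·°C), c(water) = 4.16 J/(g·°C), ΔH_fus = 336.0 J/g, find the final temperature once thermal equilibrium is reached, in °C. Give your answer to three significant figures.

T_f = 12.5 °C

Heat to bring ice to 0 °C and melt it: q₁ = 52.3×2.14×6.8 + 52.3×336.0 = 18334 J
Heat the water can supply cooling to 0 °C: 278.7×4.16×30.6 = 35477.4 J > q₁, so all ice melts.
Energy balance: 278.7×4.16×(30.6 − T) = 18334 + 52.3×4.16×(T − 0)
1159.392(30.6 − T) = 18334 + 217.568 T
35477.4 − 18334 = 1376.960 T
T = 17143.4 / 1376.960 = 12.45 °C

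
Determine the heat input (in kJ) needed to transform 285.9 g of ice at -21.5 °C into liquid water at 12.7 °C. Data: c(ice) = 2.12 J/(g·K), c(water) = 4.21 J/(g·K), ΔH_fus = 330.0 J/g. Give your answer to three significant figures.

q = 123 kJ

q1 (heat ice -21.5→0.0 °C): 285.9 × 2.12 × 21.5 = 13031 J
q2 (melt at 0 °C): 285.9 × 330.0 = 94347 J
q3 (heat water 0.0→12.7 °C): 285.9 × 4.21 × 12.7 = 15286 J
Total: 13031 + 94347 + 15286 = 122664 J = 123 kJ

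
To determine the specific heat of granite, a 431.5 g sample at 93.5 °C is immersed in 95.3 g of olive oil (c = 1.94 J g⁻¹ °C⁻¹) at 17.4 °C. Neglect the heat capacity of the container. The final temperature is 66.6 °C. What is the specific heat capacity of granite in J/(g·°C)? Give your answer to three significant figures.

c = 0.784 J/(g·°C)

q_gained = (95.3 × 1.94) × (66.6 − 17.4) = 9096 J
q_lost = 431.5 × c × (93.5 − 66.6) = 11607.35 c
Set equal: c = 9096 / 11607.35 = 0.784 J/(g·°C)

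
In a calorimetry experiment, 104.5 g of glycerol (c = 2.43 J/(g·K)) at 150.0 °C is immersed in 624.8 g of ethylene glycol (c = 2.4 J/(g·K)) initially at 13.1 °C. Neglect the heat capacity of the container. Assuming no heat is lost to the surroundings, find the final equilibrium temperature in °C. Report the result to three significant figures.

Heat lost by glycerol = heat gained by ethylene glycol.
(104.5)(2.43)(150.0 − T) = (624.8)(2.4)(T − 13.1)
253.935 (150.0 − T) = 1499.52 (T − 13.1)
38090 − 253.935 T = 1499.52 T − 19644
57734 = 1753.455 T
T = 32.93 °C

T_f = 32.9 °C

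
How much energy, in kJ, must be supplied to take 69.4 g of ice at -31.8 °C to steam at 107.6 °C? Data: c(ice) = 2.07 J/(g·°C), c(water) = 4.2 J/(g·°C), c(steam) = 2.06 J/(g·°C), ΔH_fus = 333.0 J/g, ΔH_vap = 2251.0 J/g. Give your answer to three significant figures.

q1 (heat ice -31.8→0.0 °C): 69.4 × 2.07 × 31.8 = 4568 J
q2 (melt at 0 °C): 69.4 × 333.0 = 23110 J
q3 (heat water 0.0→100.0 °C): 69.4 × 4.2 × 100.0 = 29148 J
q4 (vaporize at 100 °C): 69.4 × 2251.0 = 156219 J
q5 (heat steam 100.0→107.6 °C): 69.4 × 2.06 × 7.6 = 1087 J
Total: 4568 + 23110 + 29148 + 156219 + 1087 = 214132 J = 214 kJ

q = 214 kJ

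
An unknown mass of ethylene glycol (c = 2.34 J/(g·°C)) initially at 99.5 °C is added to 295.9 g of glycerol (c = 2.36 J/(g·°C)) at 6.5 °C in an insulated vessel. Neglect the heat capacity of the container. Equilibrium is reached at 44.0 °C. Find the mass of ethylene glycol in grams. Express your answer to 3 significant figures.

q_gained = (295.9 × 2.36) × (44.0 − 6.5) = 26190 J
q_lost = m × 2.34 × (99.5 − 44.0) = 129.87 m
m = 26190 / 129.87 = 202 g

m = 202 g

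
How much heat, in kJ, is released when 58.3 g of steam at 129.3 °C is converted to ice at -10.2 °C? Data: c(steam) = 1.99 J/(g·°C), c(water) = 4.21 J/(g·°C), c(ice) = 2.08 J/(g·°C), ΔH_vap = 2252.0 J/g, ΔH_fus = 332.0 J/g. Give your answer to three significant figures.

q = 180 kJ

q1 (cool steam 129.3→100 °C): 58.3 × 1.99 × 29.3 = 3399 J
q2 (condense at 100 °C): 58.3 × 2252.0 = 131292 J
q3 (cool water 100→0 °C): 58.3 × 4.21 × 100.0 = 24544 J
q4 (freeze at 0 °C): 58.3 × 332.0 = 19356 J
q5 (cool ice 0→-10.2 °C): 58.3 × 2.08 × 10.2 = 1237 J
Total: 3399 + 131292 + 24544 + 19356 + 1237 = 179828 J = 180 kJ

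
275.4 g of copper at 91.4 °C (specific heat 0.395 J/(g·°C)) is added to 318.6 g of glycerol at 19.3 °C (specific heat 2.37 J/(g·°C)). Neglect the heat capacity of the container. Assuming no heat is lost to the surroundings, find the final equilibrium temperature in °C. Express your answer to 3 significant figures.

T_f = 28.4 °C

Heat lost by copper = heat gained by glycerol.
(275.4)(0.395)(91.4 − T) = (318.6)(2.37)(T − 19.3)
108.783 (91.4 − T) = 755.082 (T − 19.3)
9942.8 − 108.783 T = 755.082 T − 14573
24515.8 = 863.865 T
T = 28.38 °C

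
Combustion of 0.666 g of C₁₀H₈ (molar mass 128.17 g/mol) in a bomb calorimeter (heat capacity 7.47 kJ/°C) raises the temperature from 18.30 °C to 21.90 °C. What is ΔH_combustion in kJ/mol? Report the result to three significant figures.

ΔH = -5180 kJ/mol

ΔT = 21.90 − 18.30 = 3.60 °C
q_cal = C_cal × ΔT = 7.47 × 3.60 = 26.892 kJ
n = 0.666 / 128.17 = 0.005196 mol
q_rxn = −q_cal = -26.892 kJ
ΔH = -26.892 / 0.005196 = -5176 kJ/mol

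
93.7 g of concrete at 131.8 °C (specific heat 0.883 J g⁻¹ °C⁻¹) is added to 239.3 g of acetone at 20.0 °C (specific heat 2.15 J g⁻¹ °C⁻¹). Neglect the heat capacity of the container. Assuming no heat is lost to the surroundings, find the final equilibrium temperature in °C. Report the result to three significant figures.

Heat lost by concrete = heat gained by acetone.
(93.7)(0.883)(131.8 − T) = (239.3)(2.15)(T − 20.0)
82.7371 (131.8 − T) = 514.495 (T − 20.0)
10905 − 82.7371 T = 514.495 T − 10290
21195 = 597.2321 T
T = 35.49 °C

T_f = 35.5 °C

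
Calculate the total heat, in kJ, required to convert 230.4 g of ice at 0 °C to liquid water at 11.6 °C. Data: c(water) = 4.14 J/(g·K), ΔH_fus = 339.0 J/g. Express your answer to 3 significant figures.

q = 89.2 kJ

q1 (melt at 0 °C): 230.4 × 339.0 = 78106 J
q2 (heat water 0.0→11.6 °C): 230.4 × 4.14 × 11.6 = 11065 J
Total: 78106 + 11065 = 89171 J = 89.2 kJ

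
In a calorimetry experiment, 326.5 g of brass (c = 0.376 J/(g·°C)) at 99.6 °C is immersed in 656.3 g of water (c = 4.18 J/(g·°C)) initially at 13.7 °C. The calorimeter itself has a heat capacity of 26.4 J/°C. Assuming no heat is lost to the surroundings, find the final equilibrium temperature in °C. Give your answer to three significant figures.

T_f = 17.3 °C

Heat lost by brass = heat gained by water + calorimeter.
(326.5)(0.376)(99.6 − T) = [(656.3)(4.18) + 26.4](T − 13.7)
122.764 (99.6 − T) = 2769.734 (T − 13.7)
12227 − 122.764 T = 2769.734 T − 37945
50172 = 2892.498 T
T = 17.346 °C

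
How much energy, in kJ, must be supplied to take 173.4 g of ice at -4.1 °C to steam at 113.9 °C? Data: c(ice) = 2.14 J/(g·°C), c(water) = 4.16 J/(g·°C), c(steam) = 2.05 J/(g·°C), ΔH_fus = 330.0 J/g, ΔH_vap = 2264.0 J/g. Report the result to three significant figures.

q = 528 kJ

q1 (heat ice -4.1→0.0 °C): 173.4 × 2.14 × 4.1 = 1521 J
q2 (melt at 0 °C): 173.4 × 330.0 = 57222 J
q3 (heat water 0.0→100.0 °C): 173.4 × 4.16 × 100.0 = 72134 J
q4 (vaporize at 100 °C): 173.4 × 2264.0 = 392578 J
q5 (heat steam 100.0→113.9 °C): 173.4 × 2.05 × 13.9 = 4941 J
Total: 1521 + 57222 + 72134 + 392578 + 4941 = 528396 J = 528 kJ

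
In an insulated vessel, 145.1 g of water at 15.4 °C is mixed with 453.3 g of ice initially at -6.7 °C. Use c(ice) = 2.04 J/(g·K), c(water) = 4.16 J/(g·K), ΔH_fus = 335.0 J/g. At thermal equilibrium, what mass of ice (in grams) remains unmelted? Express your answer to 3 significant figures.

m_ice remaining = 444 g

Heat to warm all ice to 0 °C: 453.3×2.04×6.7 = 6195.7 J
Heat released by water cooling to 0 °C: 145.1×4.16×15.4 = 9295.7 J
9295.7 J < 6195.7 + 453.3×335.0 = 158051.2 J, so not all ice melts; final T = 0 °C.
Heat left for melting: 9295.7 − 6195.7 = 3100.0 J
Mass melted = 3100.0 / 335.0 = 9.254 g
Ice remaining = 453.3 − 9.254 = 444.046 g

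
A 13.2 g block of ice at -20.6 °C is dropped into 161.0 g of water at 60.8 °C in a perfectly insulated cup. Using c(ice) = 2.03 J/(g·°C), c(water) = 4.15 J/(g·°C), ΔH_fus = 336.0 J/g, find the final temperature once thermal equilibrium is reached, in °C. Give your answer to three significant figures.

T_f = 49.3 °C

Heat to bring ice to 0 °C and melt it: q₁ = 13.2×2.03×20.6 + 13.2×336.0 = 4987.2 J
Heat the water can supply cooling to 0 °C: 161.0×4.15×60.8 = 40623.5 J > q₁, so all ice melts.
Energy balance: 161.0×4.15×(60.8 − T) = 4987.2 + 13.2×4.15×(T − 0)
668.15(60.8 − T) = 4987.2 + 54.78 T
40623.5 − 4987.2 = 722.93 T
T = 35636.3 / 722.93 = 49.29 °C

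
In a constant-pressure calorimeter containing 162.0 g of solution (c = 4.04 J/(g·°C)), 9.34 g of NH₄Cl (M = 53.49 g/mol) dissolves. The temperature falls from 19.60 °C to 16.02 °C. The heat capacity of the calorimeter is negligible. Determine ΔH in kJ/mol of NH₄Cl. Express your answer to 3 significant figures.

ΔH = 13.4 kJ/mol

|ΔT| = |16.02 − 19.60| = 3.58 °C
|q_surr| = (162.0 × 4.04) × 3.58 = 654.48 × 3.58 = 2343 J
n(NH₄Cl) = 9.34 / 53.49 = 0.1746 mol
Temperature fell, so q_rxn = +|q_surr| = 2.343 kJ
ΔH = q_rxn / n = 13.42 kJ/mol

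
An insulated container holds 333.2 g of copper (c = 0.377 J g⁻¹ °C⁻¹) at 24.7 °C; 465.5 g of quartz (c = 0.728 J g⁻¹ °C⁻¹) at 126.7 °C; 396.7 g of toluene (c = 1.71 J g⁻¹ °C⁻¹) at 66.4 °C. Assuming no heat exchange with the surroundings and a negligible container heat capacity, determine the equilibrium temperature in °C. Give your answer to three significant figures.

T_f = 79.7 °C

Σ mᵢcᵢ(T − Tᵢ) = 0  ⇒  T = Σ mᵢcᵢTᵢ / Σ mᵢcᵢ
Σ mᵢcᵢ = 333.2×0.377 + 465.5×0.728 + 396.7×1.71 = 1142.8574
Σ mᵢcᵢTᵢ = 125.6164×24.7 + 338.884×126.7 + 678.357×66.4 = 91082
T = 91082 / 1142.8574 = 79.70 °C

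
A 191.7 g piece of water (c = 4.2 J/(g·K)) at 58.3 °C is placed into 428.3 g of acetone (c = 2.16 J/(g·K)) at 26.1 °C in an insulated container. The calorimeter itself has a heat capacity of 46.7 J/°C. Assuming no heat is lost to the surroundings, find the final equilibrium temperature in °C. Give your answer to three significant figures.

Heat lost by water = heat gained by acetone + calorimeter.
(191.7)(4.2)(58.3 − T) = [(428.3)(2.16) + 46.7](T − 26.1)
805.14 (58.3 − T) = 971.828 (T − 26.1)
46940 − 805.14 T = 971.828 T − 25365
72305 = 1776.968 T
T = 40.69 °C

T_f = 40.7 °C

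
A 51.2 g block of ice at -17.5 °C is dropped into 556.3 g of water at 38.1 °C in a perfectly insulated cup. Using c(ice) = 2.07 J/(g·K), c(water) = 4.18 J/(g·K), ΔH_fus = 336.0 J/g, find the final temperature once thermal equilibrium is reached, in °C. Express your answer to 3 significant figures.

Heat to bring ice to 0 °C and melt it: q₁ = 51.2×2.07×17.5 + 51.2×336.0 = 19058 J
Heat the water can supply cooling to 0 °C: 556.3×4.18×38.1 = 88595.2 J > q₁, so all ice melts.
Energy balance: 556.3×4.18×(38.1 − T) = 19058 + 51.2×4.18×(T − 0)
2325.334(38.1 − T) = 19058 + 214.016 T
88595.2 − 19058 = 2539.350 T
T = 69537.2 / 2539.350 = 27.38 °C

T_f = 27.4 °C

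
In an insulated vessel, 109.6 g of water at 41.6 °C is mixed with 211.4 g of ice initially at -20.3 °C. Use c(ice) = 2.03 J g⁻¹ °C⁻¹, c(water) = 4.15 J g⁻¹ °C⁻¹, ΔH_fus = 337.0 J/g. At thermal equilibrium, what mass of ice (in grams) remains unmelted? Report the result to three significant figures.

m_ice remaining = 181 g

Heat to warm all ice to 0 °C: 211.4×2.03×20.3 = 8711.6 J
Heat released by water cooling to 0 °C: 109.6×4.15×41.6 = 18921 J
18921 J < 8711.6 + 211.4×337.0 = 79953.4 J, so not all ice melts; final T = 0 °C.
Heat left for melting: 18921 − 8711.6 = 10209.4 J
Mass melted = 10209.4 / 337.0 = 30.29 g
Ice remaining = 211.4 − 30.29 = 181.11 g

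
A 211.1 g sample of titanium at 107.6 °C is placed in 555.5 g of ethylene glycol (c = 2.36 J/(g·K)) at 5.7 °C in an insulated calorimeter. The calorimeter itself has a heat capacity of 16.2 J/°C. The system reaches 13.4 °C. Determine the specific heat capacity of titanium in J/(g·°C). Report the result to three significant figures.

q_gained = (555.5 × 2.36 + 16.2) × (13.4 − 5.7) = 10220 J
q_lost = 211.1 × c × (107.6 − 13.4) = 19885.62 c
Set equal: c = 10220 / 19885.62 = 0.514 J/(g·°C)

c = 0.514 J/(g·°C)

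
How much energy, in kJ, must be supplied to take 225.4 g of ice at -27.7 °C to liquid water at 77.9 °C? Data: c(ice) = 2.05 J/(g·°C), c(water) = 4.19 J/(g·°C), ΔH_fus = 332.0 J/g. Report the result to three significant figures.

q = 161 kJ

q1 (heat ice -27.7→0.0 °C): 225.4 × 2.05 × 27.7 = 12799 J
q2 (melt at 0 °C): 225.4 × 332.0 = 74833 J
q3 (heat water 0.0→77.9 °C): 225.4 × 4.19 × 77.9 = 73571 J
Total: 12799 + 74833 + 73571 = 161203 J = 161 kJ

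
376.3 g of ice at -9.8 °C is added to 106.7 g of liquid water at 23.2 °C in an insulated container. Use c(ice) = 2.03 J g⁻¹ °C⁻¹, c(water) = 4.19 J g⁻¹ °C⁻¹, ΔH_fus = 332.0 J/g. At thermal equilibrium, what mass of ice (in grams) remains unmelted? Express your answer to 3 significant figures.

m_ice remaining = 368 g

Heat to warm all ice to 0 °C: 376.3×2.03×9.8 = 7486.1 J
Heat released by water cooling to 0 °C: 106.7×4.19×23.2 = 10372 J
10372 J < 7486.1 + 376.3×332.0 = 132417.7 J, so not all ice melts; final T = 0 °C.
Heat left for melting: 10372 − 7486.1 = 2885.9 J
Mass melted = 2885.9 / 332.0 = 8.692 g
Ice remaining = 376.3 − 8.692 = 367.608 g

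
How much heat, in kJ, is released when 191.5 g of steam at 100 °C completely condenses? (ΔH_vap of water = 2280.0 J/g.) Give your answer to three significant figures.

q = m × ΔH_vap = 191.5 × 2280.0 = 436600 J = 437 kJ

q = 437 kJ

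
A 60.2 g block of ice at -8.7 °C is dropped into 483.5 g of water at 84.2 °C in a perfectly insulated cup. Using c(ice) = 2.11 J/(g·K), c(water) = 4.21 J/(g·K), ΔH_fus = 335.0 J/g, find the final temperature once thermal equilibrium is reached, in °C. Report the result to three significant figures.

T_f = 65.6 °C

Heat to bring ice to 0 °C and melt it: q₁ = 60.2×2.11×8.7 + 60.2×335.0 = 21272 J
Heat the water can supply cooling to 0 °C: 483.5×4.21×84.2 = 171392 J > q₁, so all ice melts.
Energy balance: 483.5×4.21×(84.2 − T) = 21272 + 60.2×4.21×(T − 0)
2035.535(84.2 − T) = 21272 + 253.442 T
171392 − 21272 = 2288.977 T
T = 150120 / 2288.977 = 65.58 °C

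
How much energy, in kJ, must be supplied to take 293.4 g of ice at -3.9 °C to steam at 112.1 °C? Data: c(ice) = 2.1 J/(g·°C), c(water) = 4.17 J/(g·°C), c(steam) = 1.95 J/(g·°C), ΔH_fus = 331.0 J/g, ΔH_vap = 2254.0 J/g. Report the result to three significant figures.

q = 890 kJ

q1 (heat ice -3.9→0.0 °C): 293.4 × 2.1 × 3.9 = 2403 J
q2 (melt at 0 °C): 293.4 × 331.0 = 97115 J
q3 (heat water 0.0→100.0 °C): 293.4 × 4.17 × 100.0 = 122348 J
q4 (vaporize at 100 °C): 293.4 × 2254.0 = 661324 J
q5 (heat steam 100.0→112.1 °C): 293.4 × 1.95 × 12.1 = 6923 J
Total: 2403 + 97115 + 122348 + 661324 + 6923 = 890113 J = 890 kJ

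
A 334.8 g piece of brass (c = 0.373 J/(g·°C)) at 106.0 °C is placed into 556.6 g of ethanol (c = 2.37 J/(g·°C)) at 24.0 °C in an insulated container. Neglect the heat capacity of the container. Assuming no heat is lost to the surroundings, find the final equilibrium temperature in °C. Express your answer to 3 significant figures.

T_f = 31.1 °C

Heat lost by brass = heat gained by ethanol.
(334.8)(0.373)(106.0 − T) = (556.6)(2.37)(T − 24.0)
124.8804 (106.0 − T) = 1319.142 (T − 24.0)
13237 − 124.8804 T = 1319.142 T − 31659
44896 = 1444.0224 T
T = 31.09 °C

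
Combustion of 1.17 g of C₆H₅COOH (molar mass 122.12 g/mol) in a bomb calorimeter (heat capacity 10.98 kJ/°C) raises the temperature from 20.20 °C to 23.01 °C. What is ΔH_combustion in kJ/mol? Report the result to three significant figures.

ΔT = 23.01 − 20.20 = 2.81 °C
q_cal = C_cal × ΔT = 10.98 × 2.81 = 30.8538 kJ
n = 1.17 / 122.12 = 0.009581 mol
q_rxn = −q_cal = -30.8538 kJ
ΔH = -30.8538 / 0.009581 = -3220 kJ/mol

ΔH = -3220 kJ/mol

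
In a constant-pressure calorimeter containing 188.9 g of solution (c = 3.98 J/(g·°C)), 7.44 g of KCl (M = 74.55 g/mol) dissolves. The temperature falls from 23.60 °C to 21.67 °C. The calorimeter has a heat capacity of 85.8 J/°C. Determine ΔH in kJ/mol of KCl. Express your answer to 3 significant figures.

|ΔT| = |21.67 − 23.60| = 1.93 °C
|q_surr| = (188.9 × 3.98 + 85.8) × 1.93 = 837.622 × 1.93 = 1617 J
n(KCl) = 7.44 / 74.55 = 0.09980 mol
Temperature fell, so q_rxn = +|q_surr| = 1.617 kJ
ΔH = q_rxn / n = 16.20 kJ/mol

ΔH = 16.2 kJ/mol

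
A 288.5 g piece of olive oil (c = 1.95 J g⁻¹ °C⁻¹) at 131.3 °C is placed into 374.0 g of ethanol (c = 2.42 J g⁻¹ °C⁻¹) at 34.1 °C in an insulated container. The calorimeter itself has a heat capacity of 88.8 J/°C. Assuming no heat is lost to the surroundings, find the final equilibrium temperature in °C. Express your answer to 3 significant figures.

T_f = 69.2 °C

Heat lost by olive oil = heat gained by ethanol + calorimeter.
(288.5)(1.95)(131.3 − T) = [(374.0)(2.42) + 88.8](T − 34.1)
562.575 (131.3 − T) = 993.88 (T − 34.1)
73866 − 562.575 T = 993.88 T − 33891
107757 = 1556.455 T
T = 69.23 °C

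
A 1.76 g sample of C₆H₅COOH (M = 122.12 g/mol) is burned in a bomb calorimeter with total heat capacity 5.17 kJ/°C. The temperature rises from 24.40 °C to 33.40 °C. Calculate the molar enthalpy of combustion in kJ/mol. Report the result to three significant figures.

ΔH = -3230 kJ/mol

ΔT = 33.40 − 24.40 = 9.00 °C
q_cal = C_cal × ΔT = 5.17 × 9.00 = 46.53 kJ
n = 1.76 / 122.12 = 0.01441 mol
q_rxn = −q_cal = -46.53 kJ
ΔH = -46.53 / 0.01441 = -3229 kJ/mol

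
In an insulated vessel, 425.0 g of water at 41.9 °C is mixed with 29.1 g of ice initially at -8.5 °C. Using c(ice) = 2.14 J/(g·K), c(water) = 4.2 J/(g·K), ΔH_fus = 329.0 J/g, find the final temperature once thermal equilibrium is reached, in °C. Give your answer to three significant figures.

Heat to bring ice to 0 °C and melt it: q₁ = 29.1×2.14×8.5 + 29.1×329.0 = 10103 J
Heat the water can supply cooling to 0 °C: 425.0×4.2×41.9 = 74791.5 J > q₁, so all ice melts.
Energy balance: 425.0×4.2×(41.9 − T) = 10103 + 29.1×4.2×(T − 0)
1785(41.9 − T) = 10103 + 122.22 T
74791.5 − 10103 = 1907.22 T
T = 64688.5 / 1907.22 = 33.92 °C

T_f = 33.9 °C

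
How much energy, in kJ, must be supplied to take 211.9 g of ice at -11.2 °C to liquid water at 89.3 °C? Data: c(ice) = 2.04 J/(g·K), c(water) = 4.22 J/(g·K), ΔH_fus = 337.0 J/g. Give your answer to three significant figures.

q = 156 kJ

q1 (heat ice -11.2→0.0 °C): 211.9 × 2.04 × 11.2 = 4841 J
q2 (melt at 0 °C): 211.9 × 337.0 = 71410 J
q3 (heat water 0.0→89.3 °C): 211.9 × 4.22 × 89.3 = 79854 J
Total: 4841 + 71410 + 79854 = 156105 J = 156 kJ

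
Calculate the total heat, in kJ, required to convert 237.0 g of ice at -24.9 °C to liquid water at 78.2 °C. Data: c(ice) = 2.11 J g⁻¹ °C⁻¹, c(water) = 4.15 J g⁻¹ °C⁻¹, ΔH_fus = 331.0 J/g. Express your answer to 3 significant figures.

q1 (heat ice -24.9→0.0 °C): 237.0 × 2.11 × 24.9 = 12452 J
q2 (melt at 0 °C): 237.0 × 331.0 = 78447 J
q3 (heat water 0.0→78.2 °C): 237.0 × 4.15 × 78.2 = 76914 J
Total: 12452 + 78447 + 76914 = 167813 J = 168 kJ

q = 168 kJ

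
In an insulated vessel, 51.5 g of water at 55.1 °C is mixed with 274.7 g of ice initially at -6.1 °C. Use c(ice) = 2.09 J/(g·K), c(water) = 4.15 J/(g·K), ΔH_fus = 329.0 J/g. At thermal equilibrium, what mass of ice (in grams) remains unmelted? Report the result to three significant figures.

Heat to warm all ice to 0 °C: 274.7×2.09×6.1 = 3502.2 J
Heat released by water cooling to 0 °C: 51.5×4.15×55.1 = 11776 J
11776 J < 3502.2 + 274.7×329.0 = 93878.5 J, so not all ice melts; final T = 0 °C.
Heat left for melting: 11776 − 3502.2 = 8273.8 J
Mass melted = 8273.8 / 329.0 = 25.15 g
Ice remaining = 274.7 − 25.15 = 249.55 g

m_ice remaining = 250 g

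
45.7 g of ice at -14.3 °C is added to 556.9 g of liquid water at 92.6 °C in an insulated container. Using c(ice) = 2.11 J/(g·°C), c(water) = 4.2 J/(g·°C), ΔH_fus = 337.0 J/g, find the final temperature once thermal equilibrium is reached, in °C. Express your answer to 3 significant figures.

Heat to bring ice to 0 °C and melt it: q₁ = 45.7×2.11×14.3 + 45.7×337.0 = 16780 J
Heat the water can supply cooling to 0 °C: 556.9×4.2×92.6 = 216590 J > q₁, so all ice melts.
Energy balance: 556.9×4.2×(92.6 − T) = 16780 + 45.7×4.2×(T − 0)
2338.98(92.6 − T) = 16780 + 191.94 T
216590 − 16780 = 2530.92 T
T = 199810 / 2530.92 = 78.948 °C

T_f = 78.9 °C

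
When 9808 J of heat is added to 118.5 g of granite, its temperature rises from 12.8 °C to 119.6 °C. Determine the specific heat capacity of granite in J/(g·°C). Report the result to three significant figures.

c = 0.775 J/(g·°C)

c = q / (m ΔT) = 9808 / (118.5 × 106.8)
c = 9808 / 12655.8 = 0.775 J/(g·°C)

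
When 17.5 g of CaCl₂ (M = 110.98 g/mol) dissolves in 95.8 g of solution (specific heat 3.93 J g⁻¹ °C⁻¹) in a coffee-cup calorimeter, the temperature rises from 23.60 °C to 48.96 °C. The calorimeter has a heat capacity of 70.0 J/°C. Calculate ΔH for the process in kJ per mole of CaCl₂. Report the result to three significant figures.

|ΔT| = |48.96 − 23.60| = 25.36 °C
|q_surr| = (95.8 × 3.93 + 70.0) × 25.36 = 446.494 × 25.36 = 11320 J
n(CaCl₂) = 17.5 / 110.98 = 0.1577 mol
Temperature rose, so q_rxn = −|q_surr| = -11.32 kJ
ΔH = q_rxn / n = -71.78 kJ/mol

ΔH = -71.8 kJ/mol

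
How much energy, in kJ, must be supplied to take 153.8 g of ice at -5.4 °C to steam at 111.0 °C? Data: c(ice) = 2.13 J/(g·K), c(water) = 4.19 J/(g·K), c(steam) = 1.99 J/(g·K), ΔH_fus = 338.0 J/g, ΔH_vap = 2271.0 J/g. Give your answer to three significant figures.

q = 471 kJ

q1 (heat ice -5.4→0.0 °C): 153.8 × 2.13 × 5.4 = 1769 J
q2 (melt at 0 °C): 153.8 × 338.0 = 51984 J
q3 (heat water 0.0→100.0 °C): 153.8 × 4.19 × 100.0 = 64442 J
q4 (vaporize at 100 °C): 153.8 × 2271.0 = 349280 J
q5 (heat steam 100.0→111.0 °C): 153.8 × 1.99 × 11.0 = 3367 J
Total: 1769 + 51984 + 64442 + 349280 + 3367 = 470842 J = 471 kJ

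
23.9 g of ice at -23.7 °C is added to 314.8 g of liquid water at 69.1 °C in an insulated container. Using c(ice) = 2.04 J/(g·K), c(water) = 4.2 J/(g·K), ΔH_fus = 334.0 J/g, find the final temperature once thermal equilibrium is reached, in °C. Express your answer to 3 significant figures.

T_f = 57.8 °C

Heat to bring ice to 0 °C and melt it: q₁ = 23.9×2.04×23.7 + 23.9×334.0 = 9138.1 J
Heat the water can supply cooling to 0 °C: 314.8×4.2×69.1 = 91361.3 J > q₁, so all ice melts.
Energy balance: 314.8×4.2×(69.1 − T) = 9138.1 + 23.9×4.2×(T − 0)
1322.16(69.1 − T) = 9138.1 + 100.38 T
91361.3 − 9138.1 = 1422.54 T
T = 82223.2 / 1422.54 = 57.80 °C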